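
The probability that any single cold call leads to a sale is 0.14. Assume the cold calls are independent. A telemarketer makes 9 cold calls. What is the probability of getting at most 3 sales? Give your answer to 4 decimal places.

X ~ Binomial(9, 0.14); P(X ≤ 3) = Σ C(9,k) p^k (1−p)^(9−k) over k:
  k=0: C(9,0)·0.14^0·0.86^9 = 0.257327
  k=1: C(9,1)·0.14^1·0.86^8 = 0.377015
  k=2: C(9,2)·0.14^2·0.86^7 = 0.245498
  k=3: C(9,3)·0.14^3·0.86^6 = 0.093251
Total = 0.973091

0.9731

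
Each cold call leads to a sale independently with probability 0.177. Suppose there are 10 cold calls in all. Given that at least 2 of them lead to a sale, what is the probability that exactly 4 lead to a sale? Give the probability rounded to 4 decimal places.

0.1163

X ~ Binomial(10, 0.177). Want P(X=4 | X≥2) = P(X=4) / P(X≥2).
P(X=4) = C(10,4)·0.177^4·0.823^6 = 0.064049
P(X≥2) = 1 − 0.142560 − 0.306600 = 0.550840
Ratio = 0.064049 / 0.550840 = 0.116275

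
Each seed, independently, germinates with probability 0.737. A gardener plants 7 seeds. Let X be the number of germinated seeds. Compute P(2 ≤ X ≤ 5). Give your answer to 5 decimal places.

X ~ Binomial(7, 0.737); P(2 ≤ X ≤ 5) = Σ C(7,k) p^k (1−p)^(7−k) over k:
  k=2: C(7,2)·0.737^2·0.263^5 = 0.0143527
  k=3: C(7,3)·0.737^3·0.263^4 = 0.0670337
  k=4: C(7,4)·0.737^4·0.263^3 = 0.1878474
  k=5: C(7,5)·0.737^5·0.263^2 = 0.3158408
Total = 0.5850747

0.58507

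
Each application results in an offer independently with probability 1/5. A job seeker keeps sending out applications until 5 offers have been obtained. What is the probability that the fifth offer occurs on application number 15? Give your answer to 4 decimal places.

Y = trial on which the fifth success occurs; negative binomial, r=5, p=0.20.
P(Y=15) = C(14,4) · p^5 · (1−p)^10
= 1001 · 0.00032 · 0.10737 = 0.034394

0.0344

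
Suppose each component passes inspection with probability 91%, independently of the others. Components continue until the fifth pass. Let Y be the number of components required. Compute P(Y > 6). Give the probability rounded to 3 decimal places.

Needing more than 6 components ⇔ fewer than 5 successes in the first 6. With X ~ Binomial(6, 0.91), P(Y > 6) = P(X ≤ 4).
  k=0: C(6,0)·0.91^0·0.09^6 = 0.00000
  k=1: C(6,1)·0.91^1·0.09^5 = 0.00003
  k=2: C(6,2)·0.91^2·0.09^4 = 0.00081
  k=3: C(6,3)·0.91^3·0.09^3 = 0.01099
  k=4: C(6,4)·0.91^4·0.09^2 = 0.08332
P(X ≤ 4) = 0.09515

0.095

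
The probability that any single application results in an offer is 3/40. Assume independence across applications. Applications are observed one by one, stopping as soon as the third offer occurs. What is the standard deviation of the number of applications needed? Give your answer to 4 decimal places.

22.2111

Y = total applications until the third success; negative binomial with r=3, p=0.075.
SD(Y) = √[r(1−p)/p²] = √(493.333333) = 22.211108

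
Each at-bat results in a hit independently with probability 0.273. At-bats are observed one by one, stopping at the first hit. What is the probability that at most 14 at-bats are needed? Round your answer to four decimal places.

Y = number of at-bats to the first success; geometric, p = 0.273.
P(Y ≤ 14) = 1 − (1−p)^14 = 1 − 0.011521 = 0.988479

0.9885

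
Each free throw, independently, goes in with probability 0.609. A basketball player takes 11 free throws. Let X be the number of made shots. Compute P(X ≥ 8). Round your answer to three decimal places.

X ~ Binomial(11, 0.609); P(X ≥ 8) = Σ C(11,k) p^k (1−p)^(11−k) over k:
  k=8: C(11,8)·0.609^8·0.391^3 = 0.18662
  k=9: C(11,9)·0.609^9·0.391^2 = 0.09689
  k=10: C(11,10)·0.609^10·0.391^1 = 0.03018
  k=11: C(11,11)·0.609^11·0.391^0 = 0.00427
Total = 0.31796

0.318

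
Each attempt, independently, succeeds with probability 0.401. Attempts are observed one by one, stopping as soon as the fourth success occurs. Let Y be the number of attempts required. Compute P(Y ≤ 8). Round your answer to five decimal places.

0.40824

Finishing within 8 attempts ⇔ at least 4 successes in the first 8. With X ~ Binomial(8, 0.401), P(Y ≤ 8) = 1 − P(X ≤ 3).
  k=0: C(8,0)·0.401^0·0.599^8 = 0.0165735
  k=1: C(8,1)·0.401^1·0.599^7 = 0.0887610
  k=2: C(8,2)·0.401^2·0.599^6 = 0.2079734
  k=3: C(8,3)·0.401^3·0.599^5 = 0.2784552
1 − 0.5917630 = 0.4082370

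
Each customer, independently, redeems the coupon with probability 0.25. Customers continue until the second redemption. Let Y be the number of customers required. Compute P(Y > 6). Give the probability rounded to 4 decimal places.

0.5339

Needing more than 6 customers ⇔ fewer than 2 successes in the first 6. With X ~ Binomial(6, 0.25), P(Y > 6) = P(X ≤ 1).
  k=0: C(6,0)·0.25^0·0.75^6 = 0.177979
  k=1: C(6,1)·0.25^1·0.75^5 = 0.355957
P(X ≤ 1) = 0.533936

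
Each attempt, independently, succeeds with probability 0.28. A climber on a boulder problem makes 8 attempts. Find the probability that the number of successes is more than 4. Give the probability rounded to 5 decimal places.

X ~ Binomial(8, 0.28); P(X ≥ 5) = Σ C(8,k) p^k (1−p)^(8−k) over k:
  k=5: C(8,5)·0.28^5·0.72^3 = 0.0359729
  k=6: C(8,6)·0.28^6·0.72^2 = 0.0069947
  k=7: C(8,7)·0.28^7·0.72^1 = 0.0007772
  k=8: C(8,8)·0.28^8·0.72^0 = 0.0000378
Total = 0.0437826

0.04378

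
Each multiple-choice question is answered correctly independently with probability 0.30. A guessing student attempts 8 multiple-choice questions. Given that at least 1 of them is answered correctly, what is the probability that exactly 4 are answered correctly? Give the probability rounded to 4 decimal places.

0.1445

X ~ Binomial(8, 0.30). Want P(X=4 | X≥1) = P(X=4) / P(X≥1).
P(X=4) = C(8,4)·0.30^4·0.70^4 = 0.136137
P(X≥1) = 1 − 0.057648 = 0.942352
Ratio = 0.136137 / 0.942352 = 0.144465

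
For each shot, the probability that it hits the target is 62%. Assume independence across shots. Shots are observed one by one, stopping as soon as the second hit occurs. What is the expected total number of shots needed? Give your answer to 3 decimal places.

3.226

Y = total shots until the second success; negative binomial with r=2, p=0.62.
E[Y] = r / p = 2 / 0.62 = 3.22581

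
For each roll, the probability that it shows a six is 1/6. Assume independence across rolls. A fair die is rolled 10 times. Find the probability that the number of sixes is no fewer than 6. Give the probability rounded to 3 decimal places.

X ~ Binomial(10, 0.166667); P(X ≥ 6) = Σ C(10,k) p^k (1−p)^(10−k) over k:
  k=6: C(10,6)·0.166667^6·0.833333^4 = 0.00217
  k=7: C(10,7)·0.166667^7·0.833333^3 = 0.00025
  k=8: C(10,8)·0.166667^8·0.833333^2 = 0.00002
  k=9: C(10,9)·0.166667^9·0.833333^1 = 0.00000
  k=10: C(10,10)·0.166667^10·0.833333^0 = 0.00000
Total = 0.00244

0.002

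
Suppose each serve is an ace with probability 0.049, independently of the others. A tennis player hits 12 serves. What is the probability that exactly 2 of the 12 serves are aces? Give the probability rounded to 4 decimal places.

0.0959

X ~ Binomial(n=12, p=0.049).
P(X=2) = C(12,2) · p^2 · (1−p)^10
= 66 · 0.002401 · 0.60507 = 0.095883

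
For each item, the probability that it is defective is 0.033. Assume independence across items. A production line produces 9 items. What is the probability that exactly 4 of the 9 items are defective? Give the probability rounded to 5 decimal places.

X ~ Binomial(n=9, p=0.033).
P(X=4) = C(9,4) · p^4 · (1−p)^5
= 126 · 1.1859e-06 · 0.84554 = 0.0001263

0.00013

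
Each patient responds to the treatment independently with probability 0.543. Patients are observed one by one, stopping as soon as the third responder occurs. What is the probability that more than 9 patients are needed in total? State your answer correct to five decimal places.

0.05436

Needing more than 9 patients ⇔ fewer than 3 successes in the first 9. With X ~ Binomial(9, 0.543), P(Y > 9) = P(X ≤ 2).
  k=0: C(9,0)·0.543^0·0.457^9 = 0.0008695
  k=1: C(9,1)·0.543^1·0.457^8 = 0.0092976
  k=2: C(9,2)·0.543^2·0.457^7 = 0.0441891
P(X ≤ 2) = 0.0543562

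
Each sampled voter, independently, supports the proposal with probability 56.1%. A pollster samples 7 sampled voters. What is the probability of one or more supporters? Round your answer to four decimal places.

P(at least one) = 1 − P(none) = 1 − (1 − 0.561)^7
= 1 − 0.003142 = 0.996858

0.9969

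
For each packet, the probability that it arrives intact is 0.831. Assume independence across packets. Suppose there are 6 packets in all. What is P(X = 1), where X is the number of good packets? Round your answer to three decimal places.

X ~ Binomial(n=6, p=0.831).
P(X=1) = C(6,1) · p^1 · (1−p)^5
= 6 · 0.831 · 0.00013786 = 0.00069

0.001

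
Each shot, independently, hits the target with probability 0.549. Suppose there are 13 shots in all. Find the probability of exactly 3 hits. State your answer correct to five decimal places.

0.01648

X ~ Binomial(n=13, p=0.549).
P(X=3) = C(13,3) · p^3 · (1−p)^10
= 286 · 0.16547 · 0.00034815 = 0.0164759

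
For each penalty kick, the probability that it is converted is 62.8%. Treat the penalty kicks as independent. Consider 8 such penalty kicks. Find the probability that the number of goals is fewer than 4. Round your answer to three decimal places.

X ~ Binomial(8, 0.628); P(X ≤ 3) = Σ C(8,k) p^k (1−p)^(8−k) over k:
  k=0: C(8,0)·0.628^0·0.372^8 = 0.00037
  k=1: C(8,1)·0.628^1·0.372^7 = 0.00495
  k=2: C(8,2)·0.628^2·0.372^6 = 0.02926
  k=3: C(8,3)·0.628^3·0.372^5 = 0.09881
Total = 0.13339

0.133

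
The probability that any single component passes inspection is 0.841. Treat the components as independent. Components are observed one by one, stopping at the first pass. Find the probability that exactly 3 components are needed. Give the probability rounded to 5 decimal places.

Geometric (trials to first success), p = 0.841.
P(Y = 3) = (1−p)^2 · p = 0.025281 · 0.841 = 0.0212613

0.02126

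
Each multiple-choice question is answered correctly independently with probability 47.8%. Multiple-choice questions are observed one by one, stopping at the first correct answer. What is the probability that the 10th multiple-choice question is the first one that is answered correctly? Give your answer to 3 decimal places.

Geometric (trials to first success), p = 0.478.
P(Y = 10) = (1−p)^9 · p = 0.0028776 · 0.478 = 0.00138

0.001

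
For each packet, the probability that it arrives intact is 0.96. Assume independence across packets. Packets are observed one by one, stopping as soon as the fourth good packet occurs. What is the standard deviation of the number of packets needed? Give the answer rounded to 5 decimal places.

Y = total packets until the fourth success; negative binomial with r=4, p=0.96.
SD(Y) = √[r(1−p)/p²] = √(0.1736111) = 0.4166667

0.41667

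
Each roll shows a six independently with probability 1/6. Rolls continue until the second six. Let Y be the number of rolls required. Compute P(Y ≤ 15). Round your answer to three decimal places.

Finishing within 15 rolls ⇔ at least 2 successes in the first 15. With X ~ Binomial(15, 0.166667), P(Y ≤ 15) = 1 − P(X ≤ 1).
  k=0: C(15,0)·0.166667^0·0.833333^15 = 0.06491
  k=1: C(15,1)·0.166667^1·0.833333^14 = 0.19472
1 − 0.25962 = 0.74038

0.740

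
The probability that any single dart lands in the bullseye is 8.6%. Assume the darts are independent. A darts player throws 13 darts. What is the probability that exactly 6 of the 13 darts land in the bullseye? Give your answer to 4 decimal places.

0.0004

X ~ Binomial(n=13, p=0.086).
P(X=6) = C(13,6) · p^6 · (1−p)^7
= 1716 · 4.0457e-07 · 0.53287 = 0.000370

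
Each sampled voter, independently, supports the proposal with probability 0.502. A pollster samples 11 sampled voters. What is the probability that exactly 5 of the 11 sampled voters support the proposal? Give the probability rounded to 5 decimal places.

0.22467

X ~ Binomial(n=11, p=0.502).
P(X=5) = C(11,5) · p^5 · (1−p)^6
= 462 · 0.03188 · 0.015254 = 0.2246656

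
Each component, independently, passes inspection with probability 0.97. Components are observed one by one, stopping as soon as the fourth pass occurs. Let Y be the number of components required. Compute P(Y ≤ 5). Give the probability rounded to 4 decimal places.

Finishing within 5 components ⇔ at least 4 successes in the first 5. With X ~ Binomial(5, 0.97), P(Y ≤ 5) = 1 − P(X ≤ 3).
  k=0: C(5,0)·0.97^0·0.03^5 = 0.000000
  k=1: C(5,1)·0.97^1·0.03^4 = 0.000004
  k=2: C(5,2)·0.97^2·0.03^3 = 0.000254
  k=3: C(5,3)·0.97^3·0.03^2 = 0.008214
1 − 0.008472 = 0.991528

0.9915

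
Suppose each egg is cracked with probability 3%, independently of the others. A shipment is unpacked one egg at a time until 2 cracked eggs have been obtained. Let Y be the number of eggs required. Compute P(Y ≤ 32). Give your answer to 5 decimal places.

Finishing within 32 eggs ⇔ at least 2 successes in the first 32. With X ~ Binomial(32, 0.03), P(Y ≤ 32) = 1 − P(X ≤ 1).
  k=0: C(32,0)·0.03^0·0.97^32 = 0.3773076
  k=1: C(32,1)·0.03^1·0.97^31 = 0.3734178
1 − 0.7507253 = 0.2492747

0.24927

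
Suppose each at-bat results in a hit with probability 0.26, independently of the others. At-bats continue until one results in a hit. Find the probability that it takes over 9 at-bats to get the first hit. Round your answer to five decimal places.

Y = number of at-bats to the first success; geometric, p = 0.26.
P(Y > 9) = P(first 9 all fail) = (1−p)^9 = 0.0665404

0.06654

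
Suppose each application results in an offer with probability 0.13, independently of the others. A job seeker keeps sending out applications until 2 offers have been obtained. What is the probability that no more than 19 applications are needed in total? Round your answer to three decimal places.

Finishing within 19 applications ⇔ at least 2 successes in the first 19. With X ~ Binomial(19, 0.13), P(Y ≤ 19) = 1 − P(X ≤ 1).
  k=0: C(19,0)·0.13^0·0.87^19 = 0.07094
  k=1: C(19,1)·0.13^1·0.87^18 = 0.20139
1 − 0.27233 = 0.72767

0.728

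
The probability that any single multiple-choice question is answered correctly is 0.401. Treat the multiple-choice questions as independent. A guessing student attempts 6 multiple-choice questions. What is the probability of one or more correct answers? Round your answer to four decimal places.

0.9538

P(at least one) = 1 − P(none) = 1 − (1 − 0.401)^6
= 1 − 0.046191 = 0.953809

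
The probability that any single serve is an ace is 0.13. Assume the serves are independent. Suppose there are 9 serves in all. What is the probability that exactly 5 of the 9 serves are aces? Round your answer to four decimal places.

X ~ Binomial(n=9, p=0.13).
P(X=5) = C(9,5) · p^5 · (1−p)^4
= 126 · 3.7129e-05 · 0.5729 = 0.002680

0.0027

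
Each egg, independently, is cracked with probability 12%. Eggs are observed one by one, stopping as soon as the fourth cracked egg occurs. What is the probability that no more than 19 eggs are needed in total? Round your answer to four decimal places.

0.1867

Finishing within 19 eggs ⇔ at least 4 successes in the first 19. With X ~ Binomial(19, 0.12), P(Y ≤ 19) = 1 − P(X ≤ 3).
  k=0: C(19,0)·0.12^0·0.88^19 = 0.088140
  k=1: C(19,1)·0.12^1·0.88^18 = 0.228362
  k=2: C(19,2)·0.12^2·0.88^17 = 0.280262
  k=3: C(19,3)·0.12^3·0.88^16 = 0.216566
1 − 0.813329 = 0.186671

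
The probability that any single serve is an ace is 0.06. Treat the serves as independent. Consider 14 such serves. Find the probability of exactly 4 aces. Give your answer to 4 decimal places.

0.0070

X ~ Binomial(n=14, p=0.06).
P(X=4) = C(14,4) · p^4 · (1−p)^10
= 1001 · 1.296e-05 · 0.53862 = 0.006987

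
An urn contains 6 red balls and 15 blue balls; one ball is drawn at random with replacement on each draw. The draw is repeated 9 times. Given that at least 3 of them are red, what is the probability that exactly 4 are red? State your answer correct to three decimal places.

0.313

X ~ Binomial(9, 0.285714). Want P(X=4 | X≥3) = P(X=4) / P(X≥3).
P(X=4) = C(9,4)·0.285714^4·0.714286^5 = 0.15612
P(X≥3) = 1 − 0.04840 − 0.17424 − 0.27879 = 0.49857
Ratio = 0.15612 / 0.49857 = 0.31313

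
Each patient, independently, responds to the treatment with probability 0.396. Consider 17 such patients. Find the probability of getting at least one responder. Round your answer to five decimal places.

0.99981

P(at least one) = 1 − P(none) = 1 − (1 − 0.396)^17
= 1 − 0.0001895 = 0.9998105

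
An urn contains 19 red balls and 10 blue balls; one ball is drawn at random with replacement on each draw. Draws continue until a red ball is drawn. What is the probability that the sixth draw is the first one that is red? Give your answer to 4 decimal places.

0.0032

Geometric (trials to first success), p = 0.655172.
P(Y = 6) = (1−p)^5 · p = 0.0048754 · 0.655172 = 0.003194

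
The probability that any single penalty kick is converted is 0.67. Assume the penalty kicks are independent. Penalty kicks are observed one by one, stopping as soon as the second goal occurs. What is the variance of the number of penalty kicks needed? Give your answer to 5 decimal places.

1.47026

Y = total penalty kicks until the second success; negative binomial with r=2, p=0.67.
Var(Y) = r(1−p)/p² = 2·0.33 / 0.67² = 1.4702606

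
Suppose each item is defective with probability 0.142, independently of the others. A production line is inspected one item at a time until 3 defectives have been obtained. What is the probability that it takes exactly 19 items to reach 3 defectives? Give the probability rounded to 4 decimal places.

Y = trial on which the third success occurs; negative binomial, r=3, p=0.142.
P(Y=19) = C(18,2) · p^3 · (1−p)^16
= 153 · 0.0028633 · 0.086257 = 0.037788

0.0378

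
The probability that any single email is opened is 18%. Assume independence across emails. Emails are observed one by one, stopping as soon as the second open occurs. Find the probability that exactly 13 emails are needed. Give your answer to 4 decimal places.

Y = trial on which the second success occurs; negative binomial, r=2, p=0.18.
P(Y=13) = C(12,1) · p^2 · (1−p)^11
= 12 · 0.0324 · 0.11271 = 0.043821

0.0438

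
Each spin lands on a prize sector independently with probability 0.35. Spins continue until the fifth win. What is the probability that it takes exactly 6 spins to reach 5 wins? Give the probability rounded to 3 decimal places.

Y = trial on which the fifth success occurs; negative binomial, r=5, p=0.35.
P(Y=6) = C(5,4) · p^5 · (1−p)^1
= 5 · 0.0052522 · 0.65 = 0.01707

0.017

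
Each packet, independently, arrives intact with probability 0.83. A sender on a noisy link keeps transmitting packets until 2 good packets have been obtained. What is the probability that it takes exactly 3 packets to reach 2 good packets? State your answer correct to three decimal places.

Y = trial on which the second success occurs; negative binomial, r=2, p=0.83.
P(Y=3) = C(2,1) · p^2 · (1−p)^1
= 2 · 0.6889 · 0.17 = 0.23423

0.234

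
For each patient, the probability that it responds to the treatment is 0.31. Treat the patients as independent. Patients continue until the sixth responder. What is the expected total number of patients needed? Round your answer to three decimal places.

19.355

Y = total patients until the sixth success; negative binomial with r=6, p=0.31.
E[Y] = r / p = 6 / 0.31 = 19.35484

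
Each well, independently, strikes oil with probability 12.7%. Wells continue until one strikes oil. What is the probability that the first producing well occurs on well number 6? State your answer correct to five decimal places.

Geometric (trials to first success), p = 0.127.
P(Y = 6) = (1−p)^5 · p = 0.50707 · 0.127 = 0.0643984

0.06440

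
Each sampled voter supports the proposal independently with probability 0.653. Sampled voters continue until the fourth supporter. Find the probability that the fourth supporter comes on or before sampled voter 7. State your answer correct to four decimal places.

0.8051

Finishing within 7 sampled voters ⇔ at least 4 successes in the first 7. With X ~ Binomial(7, 0.653), P(Y ≤ 7) = 1 − P(X ≤ 3).
  k=0: C(7,0)·0.653^0·0.347^7 = 0.000606
  k=1: C(7,1)·0.653^1·0.347^6 = 0.007980
  k=2: C(7,2)·0.653^2·0.347^5 = 0.045050
  k=3: C(7,3)·0.653^3·0.347^4 = 0.141295
1 − 0.194930 = 0.805070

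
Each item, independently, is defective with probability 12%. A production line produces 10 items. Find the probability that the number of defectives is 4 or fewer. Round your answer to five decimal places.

X ~ Binomial(10, 0.12); P(X ≤ 4) = Σ C(10,k) p^k (1−p)^(10−k) over k:
  k=0: C(10,0)·0.12^0·0.88^10 = 0.2785010
  k=1: C(10,1)·0.12^1·0.88^9 = 0.3797741
  k=2: C(10,2)·0.12^2·0.88^8 = 0.2330432
  k=3: C(10,3)·0.12^3·0.88^7 = 0.0847430
  k=4: C(10,4)·0.12^4·0.88^6 = 0.0202228
Total = 0.9962839

0.99628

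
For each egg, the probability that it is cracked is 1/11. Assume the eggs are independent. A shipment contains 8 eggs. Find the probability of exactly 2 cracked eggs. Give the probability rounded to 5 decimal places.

X ~ Binomial(n=8, p=0.090909).
P(X=2) = C(8,2) · p^2 · (1−p)^6
= 28 · 0.0082645 · 0.56447 = 0.1306221

0.13062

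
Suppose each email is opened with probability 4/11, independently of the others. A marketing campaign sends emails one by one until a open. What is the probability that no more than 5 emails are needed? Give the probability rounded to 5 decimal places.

Y = number of emails to the first success; geometric, p = 0.363636.
P(Y ≤ 5) = 1 − (1−p)^5 = 1 − 0.1043582 = 0.8956418

0.89564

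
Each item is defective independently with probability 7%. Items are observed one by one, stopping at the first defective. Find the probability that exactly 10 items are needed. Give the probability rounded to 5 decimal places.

Geometric (trials to first success), p = 0.07.
P(Y = 10) = (1−p)^9 · p = 0.52041 · 0.07 = 0.0364288

0.03643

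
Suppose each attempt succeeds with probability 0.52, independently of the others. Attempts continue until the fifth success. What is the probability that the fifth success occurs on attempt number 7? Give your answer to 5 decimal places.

0.13140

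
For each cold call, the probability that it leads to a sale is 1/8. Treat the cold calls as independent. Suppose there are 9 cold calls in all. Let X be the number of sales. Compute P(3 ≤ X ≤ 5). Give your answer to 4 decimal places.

X ~ Binomial(9, 0.125); P(3 ≤ X ≤ 5) = Σ C(9,k) p^k (1−p)^(9−k) over k:
  k=3: C(9,3)·0.125^3·0.875^6 = 0.073630
  k=4: C(9,4)·0.125^4·0.875^5 = 0.015778
  k=5: C(9,5)·0.125^5·0.875^4 = 0.002254
Total = 0.091662

0.0917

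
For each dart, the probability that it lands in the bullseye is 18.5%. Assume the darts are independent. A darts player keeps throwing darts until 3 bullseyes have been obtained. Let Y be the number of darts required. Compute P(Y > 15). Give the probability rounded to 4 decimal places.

0.4563

Needing more than 15 darts ⇔ fewer than 3 successes in the first 15. With X ~ Binomial(15, 0.185), P(Y > 15) = P(X ≤ 2).
  k=0: C(15,0)·0.185^0·0.815^15 = 0.046490
  k=1: C(15,1)·0.185^1·0.815^14 = 0.158296
  k=2: C(15,2)·0.185^2·0.815^13 = 0.251525
P(X ≤ 2) = 0.456312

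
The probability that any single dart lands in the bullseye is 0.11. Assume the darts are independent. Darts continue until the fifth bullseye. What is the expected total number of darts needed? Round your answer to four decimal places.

Y = total darts until the fifth success; negative binomial with r=5, p=0.11.
E[Y] = r / p = 5 / 0.11 = 45.454545

45.4545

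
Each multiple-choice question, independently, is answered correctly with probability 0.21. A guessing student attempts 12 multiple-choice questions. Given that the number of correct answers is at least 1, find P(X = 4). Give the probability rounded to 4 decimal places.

X ~ Binomial(12, 0.21). Want P(X=4 | X≥1) = P(X=4) / P(X≥1).
P(X=4) = C(12,4)·0.21^4·0.79^8 = 0.146049
P(X≥1) = 1 − 0.059092 = 0.940908
Ratio = 0.146049 / 0.940908 = 0.155221

0.1552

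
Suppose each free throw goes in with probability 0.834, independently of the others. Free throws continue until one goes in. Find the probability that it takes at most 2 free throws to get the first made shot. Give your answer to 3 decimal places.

0.972

Y = number of free throws to the first success; geometric, p = 0.834.
P(Y ≤ 2) = 1 − (1−p)^2 = 1 − 0.02756 = 0.97244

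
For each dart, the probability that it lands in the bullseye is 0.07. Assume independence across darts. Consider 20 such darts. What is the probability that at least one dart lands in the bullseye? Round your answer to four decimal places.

P(at least one) = 1 − P(none) = 1 − (1 − 0.07)^20
= 1 − 0.234239 = 0.765761

0.7658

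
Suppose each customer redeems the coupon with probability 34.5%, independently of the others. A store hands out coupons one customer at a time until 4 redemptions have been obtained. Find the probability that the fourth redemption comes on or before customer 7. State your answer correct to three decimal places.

Finishing within 7 customers ⇔ at least 4 successes in the first 7. With X ~ Binomial(7, 0.345), P(Y ≤ 7) = 1 − P(X ≤ 3).
  k=0: C(7,0)·0.345^0·0.655^7 = 0.05172
  k=1: C(7,1)·0.345^1·0.655^6 = 0.19071
  k=2: C(7,2)·0.345^2·0.655^5 = 0.30134
  k=3: C(7,3)·0.345^3·0.655^4 = 0.26454
1 − 0.80831 = 0.19169

0.192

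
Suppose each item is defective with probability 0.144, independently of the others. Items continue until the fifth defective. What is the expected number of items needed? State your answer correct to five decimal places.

34.72222

Y = total items until the fifth success; negative binomial with r=5, p=0.144.
E[Y] = r / p = 5 / 0.144 = 34.7222222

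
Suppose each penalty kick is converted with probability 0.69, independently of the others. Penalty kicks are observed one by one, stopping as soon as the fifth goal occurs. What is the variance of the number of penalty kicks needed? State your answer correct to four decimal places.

3.2556

Y = total penalty kicks until the fifth success; negative binomial with r=5, p=0.69.
Var(Y) = r(1−p)/p² = 5·0.31 / 0.69² = 3.255619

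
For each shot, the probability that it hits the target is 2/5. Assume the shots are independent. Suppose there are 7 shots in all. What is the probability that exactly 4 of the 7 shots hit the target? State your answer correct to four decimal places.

X ~ Binomial(n=7, p=0.40).
P(X=4) = C(7,4) · p^4 · (1−p)^3
= 35 · 0.0256 · 0.216 = 0.193536

0.1935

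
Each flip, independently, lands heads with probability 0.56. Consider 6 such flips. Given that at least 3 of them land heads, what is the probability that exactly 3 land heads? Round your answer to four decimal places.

X ~ Binomial(6, 0.56). Want P(X=3 | X≥3) = P(X=3) / P(X≥3).
P(X=3) = C(6,3)·0.56^3·0.44^3 = 0.299193
P(X≥3) = 1 − 0.007256 − 0.055412 − 0.176310 = 0.761021
Ratio = 0.299193 / 0.761021 = 0.393147

0.3931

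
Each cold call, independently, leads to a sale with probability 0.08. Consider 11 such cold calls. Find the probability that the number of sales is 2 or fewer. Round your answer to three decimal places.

0.948

X ~ Binomial(11, 0.08); P(X ≤ 2) = Σ C(11,k) p^k (1−p)^(11−k) over k:
  k=0: C(11,0)·0.08^0·0.92^11 = 0.39964
  k=1: C(11,1)·0.08^1·0.92^10 = 0.38226
  k=2: C(11,2)·0.08^2·0.92^9 = 0.16620
Total = 0.94810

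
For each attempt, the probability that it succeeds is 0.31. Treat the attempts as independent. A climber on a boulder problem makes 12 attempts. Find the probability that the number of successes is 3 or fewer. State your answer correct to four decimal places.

X ~ Binomial(12, 0.31); P(X ≤ 3) = Σ C(12,k) p^k (1−p)^(12−k) over k:
  k=0: C(12,0)·0.31^0·0.69^12 = 0.011646
  k=1: C(12,1)·0.31^1·0.69^11 = 0.062789
  k=2: C(12,2)·0.31^2·0.69^10 = 0.155152
  k=3: C(12,3)·0.31^3·0.69^9 = 0.232354
Total = 0.461941

0.4619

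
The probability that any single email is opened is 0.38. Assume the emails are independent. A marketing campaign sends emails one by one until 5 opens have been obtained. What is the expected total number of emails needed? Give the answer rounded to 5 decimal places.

Y = total emails until the fifth success; negative binomial with r=5, p=0.38.
E[Y] = r / p = 5 / 0.38 = 13.1578947

13.15789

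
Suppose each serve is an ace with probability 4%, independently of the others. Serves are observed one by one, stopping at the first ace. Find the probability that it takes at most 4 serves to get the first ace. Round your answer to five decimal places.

Y = number of serves to the first success; geometric, p = 0.04.
P(Y ≤ 4) = 1 − (1−p)^4 = 1 − 0.8493466 = 0.1506534

0.15065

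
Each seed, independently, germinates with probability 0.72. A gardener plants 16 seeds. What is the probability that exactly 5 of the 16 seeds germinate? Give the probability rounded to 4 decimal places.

X ~ Binomial(n=16, p=0.72).
P(X=5) = C(16,5) · p^5 · (1−p)^11
= 4368 · 0.19349 · 8.2935e-07 = 0.000701

0.0007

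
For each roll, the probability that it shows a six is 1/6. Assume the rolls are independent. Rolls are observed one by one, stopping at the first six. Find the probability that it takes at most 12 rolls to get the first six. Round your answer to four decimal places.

0.8878

Y = number of rolls to the first success; geometric, p = 0.166667.
P(Y ≤ 12) = 1 − (1−p)^12 = 1 − 0.112157 = 0.887843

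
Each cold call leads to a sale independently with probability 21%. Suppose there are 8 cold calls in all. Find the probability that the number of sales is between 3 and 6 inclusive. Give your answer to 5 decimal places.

X ~ Binomial(8, 0.21); P(3 ≤ X ≤ 6) = Σ C(8,k) p^k (1−p)^(8−k) over k:
  k=3: C(8,3)·0.21^3·0.79^5 = 0.1595811
  k=4: C(8,4)·0.21^4·0.79^4 = 0.0530254
  k=5: C(8,5)·0.21^5·0.79^3 = 0.0112763
  k=6: C(8,6)·0.21^6·0.79^2 = 0.0014987
Total = 0.2253814

0.22538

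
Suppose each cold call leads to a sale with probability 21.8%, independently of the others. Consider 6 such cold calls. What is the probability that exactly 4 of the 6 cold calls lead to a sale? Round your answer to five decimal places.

0.02072

X ~ Binomial(n=6, p=0.218).
P(X=4) = C(6,4) · p^4 · (1−p)^2
= 15 · 0.0022585 · 0.61152 = 0.0207172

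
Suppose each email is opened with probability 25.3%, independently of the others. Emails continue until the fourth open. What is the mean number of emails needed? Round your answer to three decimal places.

15.810

Y = total emails until the fourth success; negative binomial with r=4, p=0.253.
E[Y] = r / p = 4 / 0.253 = 15.81028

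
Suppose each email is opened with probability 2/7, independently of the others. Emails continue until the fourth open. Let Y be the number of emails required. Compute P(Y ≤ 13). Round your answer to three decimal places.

0.534

Finishing within 13 emails ⇔ at least 4 successes in the first 13. With X ~ Binomial(13, 0.285714), P(Y ≤ 13) = 1 − P(X ≤ 3).
  k=0: C(13,0)·0.285714^0·0.714286^13 = 0.01260
  k=1: C(13,1)·0.285714^1·0.714286^12 = 0.06551
  k=2: C(13,2)·0.285714^2·0.714286^11 = 0.15724
  k=3: C(13,3)·0.285714^3·0.714286^10 = 0.23061
1 − 0.46596 = 0.53404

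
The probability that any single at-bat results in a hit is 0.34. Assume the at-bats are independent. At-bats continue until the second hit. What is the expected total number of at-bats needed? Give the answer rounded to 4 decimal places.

Y = total at-bats until the second success; negative binomial with r=2, p=0.34.
E[Y] = r / p = 2 / 0.34 = 5.882353

5.8824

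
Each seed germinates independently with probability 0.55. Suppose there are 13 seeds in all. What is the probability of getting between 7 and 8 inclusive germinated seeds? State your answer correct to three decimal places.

X ~ Binomial(13, 0.55); P(7 ≤ X ≤ 8) = Σ C(13,k) p^k (1−p)^(13−k) over k:
  k=7: C(13,7)·0.55^7·0.45^6 = 0.21694
  k=8: C(13,8)·0.55^8·0.45^5 = 0.19886
Total = 0.41579

0.416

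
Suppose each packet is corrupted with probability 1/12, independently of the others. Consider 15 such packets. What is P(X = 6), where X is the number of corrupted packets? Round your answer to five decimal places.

0.00077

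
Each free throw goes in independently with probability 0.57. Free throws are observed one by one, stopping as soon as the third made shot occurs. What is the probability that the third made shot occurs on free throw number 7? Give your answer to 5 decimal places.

0.09497

Y = trial on which the third success occurs; negative binomial, r=3, p=0.57.
P(Y=7) = C(6,2) · p^3 · (1−p)^4
= 15 · 0.18519 · 0.034188 = 0.0949707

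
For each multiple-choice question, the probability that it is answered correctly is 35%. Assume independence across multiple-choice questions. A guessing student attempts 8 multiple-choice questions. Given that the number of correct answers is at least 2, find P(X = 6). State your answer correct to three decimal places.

X ~ Binomial(8, 0.35). Want P(X=6 | X≥2) = P(X=6) / P(X≥2).
P(X=6) = C(8,6)·0.35^6·0.65^2 = 0.02175
P(X≥2) = 1 − 0.03186 − 0.13726 = 0.83087
Ratio = 0.02175 / 0.83087 = 0.02617

0.026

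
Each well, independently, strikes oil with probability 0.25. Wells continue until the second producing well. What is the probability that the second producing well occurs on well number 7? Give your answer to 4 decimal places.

0.0890

Y = trial on which the second success occurs; negative binomial, r=2, p=0.25.
P(Y=7) = C(6,1) · p^2 · (1−p)^5
= 6 · 0.0625 · 0.2373 = 0.088989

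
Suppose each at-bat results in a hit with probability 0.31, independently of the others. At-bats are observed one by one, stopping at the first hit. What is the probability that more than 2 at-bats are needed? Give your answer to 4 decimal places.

0.4761

Y = number of at-bats to the first success; geometric, p = 0.31.
P(Y > 2) = P(first 2 all fail) = (1−p)^2 = 0.476100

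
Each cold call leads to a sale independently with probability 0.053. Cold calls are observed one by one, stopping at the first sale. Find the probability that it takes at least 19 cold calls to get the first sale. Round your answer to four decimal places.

0.3752

Y = number of cold calls to the first success; geometric, p = 0.053.
P(Y > 18) = P(first 18 all fail) = (1−p)^18 = 0.375232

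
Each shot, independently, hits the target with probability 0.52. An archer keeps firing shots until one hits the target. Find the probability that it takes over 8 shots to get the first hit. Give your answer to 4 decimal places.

0.0028

Y = number of shots to the first success; geometric, p = 0.52.
P(Y > 8) = P(first 8 all fail) = (1−p)^8 = 0.002818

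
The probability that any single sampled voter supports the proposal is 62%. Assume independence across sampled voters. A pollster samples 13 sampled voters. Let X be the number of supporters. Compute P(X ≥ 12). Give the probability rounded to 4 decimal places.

0.0179

X ~ Binomial(13, 0.62); P(X ≥ 12) = Σ C(13,k) p^k (1−p)^(13−k) over k:
  k=12: C(13,12)·0.62^12·0.38^1 = 0.015938
  k=13: C(13,13)·0.62^13·0.38^0 = 0.002000
Total = 0.017938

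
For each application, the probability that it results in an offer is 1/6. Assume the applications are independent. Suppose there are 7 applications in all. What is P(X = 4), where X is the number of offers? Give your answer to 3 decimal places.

X ~ Binomial(n=7, p=0.166667).
P(X=4) = C(7,4) · p^4 · (1−p)^3
= 35 · 0.0007716 · 0.5787 = 0.01563

0.016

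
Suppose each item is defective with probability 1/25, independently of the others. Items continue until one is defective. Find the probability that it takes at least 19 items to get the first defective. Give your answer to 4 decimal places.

0.4796

Y = number of items to the first success; geometric, p = 0.04.
P(Y > 18) = P(first 18 all fail) = (1−p)^18 = 0.479603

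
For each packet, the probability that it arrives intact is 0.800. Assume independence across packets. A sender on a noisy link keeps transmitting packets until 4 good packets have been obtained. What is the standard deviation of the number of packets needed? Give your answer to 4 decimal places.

1.1180

Y = total packets until the fourth success; negative binomial with r=4, p=0.80.
SD(Y) = √[r(1−p)/p²] = √(1.250000) = 1.118034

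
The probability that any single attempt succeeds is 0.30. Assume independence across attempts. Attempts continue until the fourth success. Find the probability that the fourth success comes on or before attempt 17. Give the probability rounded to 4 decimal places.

0.7981

Finishing within 17 attempts ⇔ at least 4 successes in the first 17. With X ~ Binomial(17, 0.30), P(Y ≤ 17) = 1 − P(X ≤ 3).
  k=0: C(17,0)·0.30^0·0.70^17 = 0.002326
  k=1: C(17,1)·0.30^1·0.70^16 = 0.016949
  k=2: C(17,2)·0.30^2·0.70^15 = 0.058110
  k=3: C(17,3)·0.30^3·0.70^14 = 0.124522
1 − 0.201907 = 0.798093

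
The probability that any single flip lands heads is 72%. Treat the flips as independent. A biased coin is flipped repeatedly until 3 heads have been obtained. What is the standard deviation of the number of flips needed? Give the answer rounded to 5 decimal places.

1.27294

Y = total flips until the third success; negative binomial with r=3, p=0.72.
SD(Y) = √[r(1−p)/p²] = √(1.6203704) = 1.2729377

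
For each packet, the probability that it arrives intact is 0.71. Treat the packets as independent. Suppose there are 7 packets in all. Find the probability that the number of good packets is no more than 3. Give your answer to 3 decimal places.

X ~ Binomial(7, 0.71); P(X ≤ 3) = Σ C(7,k) p^k (1−p)^(7−k) over k:
  k=0: C(7,0)·0.71^0·0.29^7 = 0.00017
  k=1: C(7,1)·0.71^1·0.29^6 = 0.00296
  k=2: C(7,2)·0.71^2·0.29^5 = 0.02171
  k=3: C(7,3)·0.71^3·0.29^4 = 0.08860
Total = 0.11344

0.113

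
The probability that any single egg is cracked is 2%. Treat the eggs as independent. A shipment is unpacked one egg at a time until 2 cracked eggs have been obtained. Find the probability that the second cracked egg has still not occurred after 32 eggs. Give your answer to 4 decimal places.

0.8660

Needing more than 32 eggs ⇔ fewer than 2 successes in the first 32. With X ~ Binomial(32, 0.02), P(Y > 32) = P(X ≤ 1).
  k=0: C(32,0)·0.02^0·0.98^32 = 0.523883
  k=1: C(32,1)·0.02^1·0.98^31 = 0.342128
P(X ≤ 1) = 0.866011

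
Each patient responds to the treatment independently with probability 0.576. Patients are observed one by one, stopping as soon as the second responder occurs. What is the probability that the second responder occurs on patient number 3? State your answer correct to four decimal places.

0.2813

Y = trial on which the second success occurs; negative binomial, r=2, p=0.576.
P(Y=3) = C(2,1) · p^2 · (1−p)^1
= 2 · 0.33178 · 0.424 = 0.281346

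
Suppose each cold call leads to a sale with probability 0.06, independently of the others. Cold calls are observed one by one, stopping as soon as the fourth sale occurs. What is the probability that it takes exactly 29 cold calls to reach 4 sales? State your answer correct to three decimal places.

Y = trial on which the fourth success occurs; negative binomial, r=4, p=0.06.
P(Y=29) = C(28,3) · p^4 · (1−p)^25
= 3276 · 1.296e-05 · 0.21291 = 0.00904

0.009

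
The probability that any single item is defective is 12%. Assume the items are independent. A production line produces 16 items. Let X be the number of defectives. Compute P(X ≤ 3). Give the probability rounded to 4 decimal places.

0.8838

X ~ Binomial(16, 0.12); P(X ≤ 3) = Σ C(16,k) p^k (1−p)^(16−k) over k:
  k=0: C(16,0)·0.12^0·0.88^16 = 0.129337
  k=1: C(16,1)·0.12^1·0.88^15 = 0.282190
  k=2: C(16,2)·0.12^2·0.88^14 = 0.288603
  k=3: C(16,3)·0.12^3·0.88^13 = 0.183657
Total = 0.883787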